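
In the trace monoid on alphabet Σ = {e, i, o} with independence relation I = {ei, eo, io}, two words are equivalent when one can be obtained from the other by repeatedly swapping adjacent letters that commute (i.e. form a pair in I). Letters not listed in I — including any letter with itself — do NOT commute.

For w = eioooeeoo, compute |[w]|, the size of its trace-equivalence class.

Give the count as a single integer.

#0=e has no predecessor
#1=i has no predecessor
#2=o has no predecessor
#3=o depends on [2:o]
#4=o depends on [3:o]
#5=e depends on [0:e]
#6=e depends on [5:e]
#7=o depends on [4:o]
#8=o depends on [7:o]
sources: [0:e, 1:i, 2:o]
N(rest) = Σ N(rest − s) over sources s of rest; N(one piece) = 1:
  size 1 → [1]=1  [6]=1  [8]=1
  size 2 → [1,6]=2  [1,8]=2  [5,6]=1  [6,8]=2  [7,8]=1
  size 3 → [0,5,6]=1  [1,5,6]=3  [1,6,8]=6  [1,7,8]=3  [4,7,8]=1  [5,6,8]=3  [6,7,8]=3
  size 4 → [0,1,5,6]=4  [0,5,6,8]=4  [1,4,7,8]=4  [1,5,6,8]=12  [1,6,7,8]=12  [3,4,7,8]=1  [4,6,7,8]=4  [5,6,7,8]=6
  size 5 → [0,1,5,6,8]=20  [0,5,6,7,8]=10  [1,3,4,7,8]=5  [1,4,6,7,8]=20  [1,5,6,7,8]=30  [2,3,4,7,8]=1  [3,4,6,7,8]=5  [4,5,6,7,8]=10
  size 6 → [0,1,5,6,7,8]=60  [0,4,5,6,7,8]=20  [1,2,3,4,7,8]=6  [1,3,4,6,7,8]=30  [1,4,5,6,7,8]=60  [2,3,4,6,7,8]=6  [3,4,5,6,7,8]=15
  size 7 → [0,1,4,5,6,7,8]=140  [0,3,4,5,6,7,8]=35  [1,2,3,4,6,7,8]=42  [1,3,4,5,6,7,8]=105  [2,3,4,5,6,7,8]=21
  first=0(e) contributes 168
  first=1(i) contributes 56
  first=2(o) contributes 280
|[w]| = 504

504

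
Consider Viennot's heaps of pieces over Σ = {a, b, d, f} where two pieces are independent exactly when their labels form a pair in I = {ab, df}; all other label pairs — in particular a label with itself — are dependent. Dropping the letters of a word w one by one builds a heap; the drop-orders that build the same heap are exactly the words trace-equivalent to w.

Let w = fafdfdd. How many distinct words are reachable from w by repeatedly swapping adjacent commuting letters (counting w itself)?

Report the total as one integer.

drop 0:f onto floor
drop 1:a onto {0:f}
drop 2:f onto {1:a}
drop 3:d onto {1:a}
drop 4:f onto {2:f}
drop 5:d onto {3:d}
drop 6:d onto {5:d}
ground layer = {0:f}
drop-orders for the pieces not yet dropped (sum over which currently-grounded one goes next):
  1 to go: {4} 1  {6} 1
  2 to go: {2,4} 1  {4,6} 2  {5,6} 1
  3 to go: {2,4,6} 3  {3,5,6} 1  {4,5,6} 3
  4 to go: {2,4,5,6} 6  {3,4,5,6} 4
  5 to go: {2,3,4,5,6} 10
  if 0:f drops first: 10 orders

10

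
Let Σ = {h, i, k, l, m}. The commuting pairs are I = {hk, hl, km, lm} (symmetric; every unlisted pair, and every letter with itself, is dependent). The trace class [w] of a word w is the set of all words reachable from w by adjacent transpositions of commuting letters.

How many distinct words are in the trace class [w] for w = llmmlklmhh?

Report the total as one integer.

252

#0=l has no predecessor
#1=l depends on [0:l]
#2=m has no predecessor
#3=m depends on [2:m]
#4=l depends on [1:l]
#5=k depends on [4:l]
#6=l depends on [5:k]
#7=m depends on [3:m]
#8=h depends on [7:m]
#9=h depends on [8:h]
sources: [0:l, 2:m]
N(rest) = Σ N(rest − s) over sources s of rest; N(one piece) = 1:
  size 1 → [6]=1  [9]=1
  size 2 → [5,6]=1  [6,9]=2  [8,9]=1
  size 3 → [4,5,6]=1  [5,6,9]=3  [6,8,9]=3  [7,8,9]=1
  size 4 → [1,4,5,6]=1  [3,7,8,9]=1  [4,5,6,9]=4  [5,6,8,9]=6  [6,7,8,9]=4
  size 5 → [0,1,4,5,6]=1  [1,4,5,6,9]=5  [2,3,7,8,9]=1  [3,6,7,8,9]=5  [4,5,6,8,9]=10  [5,6,7,8,9]=10
  size 6 → [0,1,4,5,6,9]=6  [1,4,5,6,8,9]=15  [2,3,6,7,8,9]=6  [3,5,6,7,8,9]=15  [4,5,6,7,8,9]=20
  size 7 → [0,1,4,5,6,8,9]=21  [1,4,5,6,7,8,9]=35  [2,3,5,6,7,8,9]=21  [3,4,5,6,7,8,9]=35
  size 8 → [0,1,4,5,6,7,8,9]=56  [1,3,4,5,6,7,8,9]=70  [2,3,4,5,6,7,8,9]=56
  first=0(l) contributes 126
  first=2(m) contributes 126
|[w]| = 252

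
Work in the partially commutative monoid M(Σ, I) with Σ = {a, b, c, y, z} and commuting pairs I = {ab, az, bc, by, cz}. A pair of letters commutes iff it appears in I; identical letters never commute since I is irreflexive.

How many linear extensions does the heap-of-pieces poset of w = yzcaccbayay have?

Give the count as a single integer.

39

#0=y has no predecessor
#1=z depends on [0:y]
#2=c depends on [0:y]
#3=a depends on [2:c]
#4=c depends on [3:a]
#5=c depends on [4:c]
#6=b depends on [1:z]
#7=a depends on [5:c]
#8=y depends on [1:z, 7:a]
#9=a depends on [8:y]
#10=y depends on [9:a]
sources: [0:y]
N(rest) = Σ N(rest − s) over sources s of rest; N(one piece) = 1:
  size 1 → [6]=1  [10]=1
  size 2 → [6,10]=2  [9,10]=1
  size 3 → [6,9,10]=3  [8,9,10]=1
  size 4 → [6,8,9,10]=4  [7,8,9,10]=1
  size 5 → [1,6,8,9,10]=4  [5,7,8,9,10]=1  [6,7,8,9,10]=5
  size 6 → [1,6,7,8,9,10]=9  [4,5,7,8,9,10]=1  [5,6,7,8,9,10]=6
  size 7 → [1,5,6,7,8,9,10]=15  [3,4,5,7,8,9,10]=1  [4,5,6,7,8,9,10]=7
  size 8 → [1,4,5,6,7,8,9,10]=22  [2,3,4,5,7,8,9,10]=1  [3,4,5,6,7,8,9,10]=8
  size 9 → [1,3,4,5,6,7,8,9,10]=30  [2,3,4,5,6,7,8,9,10]=9
  first=0(y) contributes 39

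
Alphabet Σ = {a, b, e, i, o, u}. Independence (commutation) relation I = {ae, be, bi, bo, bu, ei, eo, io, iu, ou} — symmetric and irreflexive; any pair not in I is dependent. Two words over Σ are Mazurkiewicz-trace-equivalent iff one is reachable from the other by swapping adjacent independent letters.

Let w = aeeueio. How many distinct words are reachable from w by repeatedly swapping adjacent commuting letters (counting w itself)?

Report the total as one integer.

#0=a has no predecessor
#1=e has no predecessor
#2=e depends on [1:e]
#3=u depends on [0:a, 2:e]
#4=e depends on [3:u]
#5=i depends on [0:a]
#6=o depends on [0:a]
sources: [0:a, 1:e]
N(rest) = Σ N(rest − s) over sources s of rest; N(one piece) = 1:
  size 1 → [4]=1  [5]=1  [6]=1
  size 2 → [3,4]=1  [4,5]=2  [4,6]=2  [5,6]=2
  size 3 → [2,3,4]=1  [3,4,5]=3  [3,4,6]=3  [4,5,6]=6
  size 4 → [1,2,3,4]=1  [2,3,4,5]=4  [2,3,4,6]=4  [3,4,5,6]=12
  size 5 → [0,3,4,5,6]=12  [1,2,3,4,5]=5  [1,2,3,4,6]=5  [2,3,4,5,6]=20
  first=0(a) contributes 30
  first=1(e) contributes 32
|[w]| = 62

62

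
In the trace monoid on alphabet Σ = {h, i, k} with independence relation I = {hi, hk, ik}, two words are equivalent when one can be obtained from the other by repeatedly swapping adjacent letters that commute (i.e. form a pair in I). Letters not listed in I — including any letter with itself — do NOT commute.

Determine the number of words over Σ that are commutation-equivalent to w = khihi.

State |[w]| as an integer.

drop 0:k onto floor
drop 1:h onto floor
drop 2:i onto floor
drop 3:h onto {1:h}
drop 4:i onto {2:i}
ground layer = {0:k, 1:h, 2:i}
drop-orders for the pieces not yet dropped (sum over which currently-grounded one goes next):
  1 to go: {0} 1  {3} 1  {4} 1
  2 to go: {0,3} 2  {0,4} 2  {1,3} 1  {2,4} 1  {3,4} 2
  3 to go: {0,1,3} 3  {0,2,4} 3  {0,3,4} 6  {1,3,4} 3  {2,3,4} 3
  if 0:k drops first: 6 orders
  if 1:h drops first: 12 orders
  if 2:i drops first: 12 orders
heap linearizations: 30

30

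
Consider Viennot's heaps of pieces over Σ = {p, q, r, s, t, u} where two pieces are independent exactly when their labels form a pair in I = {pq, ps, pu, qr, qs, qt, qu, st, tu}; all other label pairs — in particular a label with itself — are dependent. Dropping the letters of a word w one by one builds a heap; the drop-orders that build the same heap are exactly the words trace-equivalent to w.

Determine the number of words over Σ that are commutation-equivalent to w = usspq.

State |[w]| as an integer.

20

drop 0:u onto floor
drop 1:s onto {0:u}
drop 2:s onto {1:s}
drop 3:p onto floor
drop 4:q onto floor
ground layer = {0:u, 3:p, 4:q}
drop-orders for the pieces not yet dropped (sum over which currently-grounded one goes next):
  1 to go: {2} 1  {3} 1  {4} 1
  2 to go: {1,2} 1  {2,3} 2  {2,4} 2  {3,4} 2
  3 to go: {0,1,2} 1  {1,2,3} 3  {1,2,4} 3  {2,3,4} 6
  if 0:u drops first: 12 orders
  if 3:p drops first: 4 orders
  if 4:q drops first: 4 orders
heap linearizations: 20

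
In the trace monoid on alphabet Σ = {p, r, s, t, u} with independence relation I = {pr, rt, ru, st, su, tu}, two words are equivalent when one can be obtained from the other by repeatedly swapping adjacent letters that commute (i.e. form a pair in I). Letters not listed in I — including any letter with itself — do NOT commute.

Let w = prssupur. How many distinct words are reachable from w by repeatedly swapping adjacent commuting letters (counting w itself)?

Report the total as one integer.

23

drop 0:p onto floor
drop 1:r onto floor
drop 2:s onto {0:p, 1:r}
drop 3:s onto {2:s}
drop 4:u onto {0:p}
drop 5:p onto {3:s, 4:u}
drop 6:u onto {5:p}
drop 7:r onto {3:s}
ground layer = {0:p, 1:r}
drop-orders for the pieces not yet dropped (sum over which currently-grounded one goes next):
  1 to go: {6} 1  {7} 1
  2 to go: {5,6} 1  {6,7} 2
  3 to go: {4,5,6} 1  {5,6,7} 3
  4 to go: {3,5,6,7} 3  {4,5,6,7} 4
  5 to go: {2,3,5,6,7} 3  {3,4,5,6,7} 7
  6 to go: {1,2,3,5,6,7} 3  {2,3,4,5,6,7} 10
  if 0:p drops first: 13 orders
  if 1:r drops first: 10 orders
heap linearizations: 23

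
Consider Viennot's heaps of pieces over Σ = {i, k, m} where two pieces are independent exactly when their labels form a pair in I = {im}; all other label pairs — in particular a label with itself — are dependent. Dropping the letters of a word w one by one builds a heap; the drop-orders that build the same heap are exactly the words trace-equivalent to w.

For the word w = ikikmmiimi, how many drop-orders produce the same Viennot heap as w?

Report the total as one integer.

drop 0:i onto floor
drop 1:k onto {0:i}
drop 2:i onto {1:k}
drop 3:k onto {2:i}
drop 4:m onto {3:k}
drop 5:m onto {4:m}
drop 6:i onto {3:k}
drop 7:i onto {6:i}
drop 8:m onto {5:m}
drop 9:i onto {7:i}
ground layer = {0:i}
drop-orders for the pieces not yet dropped (sum over which currently-grounded one goes next):
  1 to go: {8} 1  {9} 1
  2 to go: {5,8} 1  {7,9} 1  {8,9} 2
  3 to go: {4,5,8} 1  {5,8,9} 3  {6,7,9} 1  {7,8,9} 3
  4 to go: {4,5,8,9} 4  {5,7,8,9} 6  {6,7,8,9} 4
  5 to go: {4,5,7,8,9} 10  {5,6,7,8,9} 10
  6 to go: {4,5,6,7,8,9} 20
  7 to go: {3,4,5,6,7,8,9} 20
  8 to go: {2,3,4,5,6,7,8,9} 20
  if 0:i drops first: 20 orders

20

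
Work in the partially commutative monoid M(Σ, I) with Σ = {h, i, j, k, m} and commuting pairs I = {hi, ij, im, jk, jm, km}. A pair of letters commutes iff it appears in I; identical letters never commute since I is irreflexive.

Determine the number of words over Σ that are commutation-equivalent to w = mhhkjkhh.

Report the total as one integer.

drop 0:m onto floor
drop 1:h onto {0:m}
drop 2:h onto {1:h}
drop 3:k onto {2:h}
drop 4:j onto {2:h}
drop 5:k onto {3:k}
drop 6:h onto {4:j, 5:k}
drop 7:h onto {6:h}
ground layer = {0:m}
drop-orders for the pieces not yet dropped (sum over which currently-grounded one goes next):
  1 to go: {7} 1
  2 to go: {6,7} 1
  3 to go: {4,6,7} 1  {5,6,7} 1
  4 to go: {3,5,6,7} 1  {4,5,6,7} 2
  5 to go: {3,4,5,6,7} 3
  6 to go: {2,3,4,5,6,7} 3
  if 0:m drops first: 3 orders

3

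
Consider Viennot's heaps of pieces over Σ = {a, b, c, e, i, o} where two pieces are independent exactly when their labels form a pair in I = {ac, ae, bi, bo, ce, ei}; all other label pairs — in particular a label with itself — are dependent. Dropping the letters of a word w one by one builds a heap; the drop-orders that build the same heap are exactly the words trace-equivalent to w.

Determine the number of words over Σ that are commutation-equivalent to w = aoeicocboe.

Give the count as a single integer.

#0=a has no predecessor
#1=o depends on [0:a]
#2=e depends on [1:o]
#3=i depends on [1:o]
#4=c depends on [3:i]
#5=o depends on [2:e, 4:c]
#6=c depends on [5:o]
#7=b depends on [6:c]
#8=o depends on [6:c]
#9=e depends on [7:b, 8:o]
sources: [0:a]
N(rest) = Σ N(rest − s) over sources s of rest; N(one piece) = 1:
  size 1 → [9]=1
  size 2 → [7,9]=1  [8,9]=1
  size 3 → [7,8,9]=2
  size 4 → [6,7,8,9]=2
  size 5 → [5,6,7,8,9]=2
  size 6 → [2,5,6,7,8,9]=2  [4,5,6,7,8,9]=2
  size 7 → [2,4,5,6,7,8,9]=4  [3,4,5,6,7,8,9]=2
  size 8 → [2,3,4,5,6,7,8,9]=6
  first=0(a) contributes 6

6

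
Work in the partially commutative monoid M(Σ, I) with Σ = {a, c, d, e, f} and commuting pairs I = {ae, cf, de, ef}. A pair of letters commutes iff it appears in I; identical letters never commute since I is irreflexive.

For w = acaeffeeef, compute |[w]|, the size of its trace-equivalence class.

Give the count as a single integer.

70

drop 0:a onto floor
drop 1:c onto {0:a}
drop 2:a onto {1:c}
drop 3:e onto {1:c}
drop 4:f onto {2:a}
drop 5:f onto {4:f}
drop 6:e onto {3:e}
drop 7:e onto {6:e}
drop 8:e onto {7:e}
drop 9:f onto {5:f}
ground layer = {0:a}
drop-orders for the pieces not yet dropped (sum over which currently-grounded one goes next):
  1 to go: {8} 1  {9} 1
  2 to go: {5,9} 1  {7,8} 1  {8,9} 2
  3 to go: {4,5,9} 1  {5,8,9} 3  {6,7,8} 1  {7,8,9} 3
  4 to go: {2,4,5,9} 1  {3,6,7,8} 1  {4,5,8,9} 4  {5,7,8,9} 6  {6,7,8,9} 4
  5 to go: {2,4,5,8,9} 5  {3,6,7,8,9} 5  {4,5,7,8,9} 10  {5,6,7,8,9} 10
  6 to go: {2,4,5,7,8,9} 15  {3,5,6,7,8,9} 15  {4,5,6,7,8,9} 20
  7 to go: {2,4,5,6,7,8,9} 35  {3,4,5,6,7,8,9} 35
  8 to go: {2,3,4,5,6,7,8,9} 70
  if 0:a drops first: 70 orders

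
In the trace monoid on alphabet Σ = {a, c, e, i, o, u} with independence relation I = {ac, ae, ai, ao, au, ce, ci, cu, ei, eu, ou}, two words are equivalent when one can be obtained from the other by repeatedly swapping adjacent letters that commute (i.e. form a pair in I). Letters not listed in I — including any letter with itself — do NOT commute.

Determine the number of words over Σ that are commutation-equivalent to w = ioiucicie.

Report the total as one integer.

105

drop 0:i onto floor
drop 1:o onto {0:i}
drop 2:i onto {1:o}
drop 3:u onto {2:i}
drop 4:c onto {1:o}
drop 5:i onto {3:u}
drop 6:c onto {4:c}
drop 7:i onto {5:i}
drop 8:e onto {1:o}
ground layer = {0:i}
drop-orders for the pieces not yet dropped (sum over which currently-grounded one goes next):
  1 to go: {6} 1  {7} 1  {8} 1
  2 to go: {4,6} 1  {5,7} 1  {6,7} 2  {6,8} 2  {7,8} 2
  3 to go: {3,5,7} 1  {4,6,7} 3  {4,6,8} 3  {5,6,7} 3  {5,7,8} 3  {6,7,8} 6
  4 to go: {2,3,5,7} 1  {3,5,6,7} 4  {3,5,7,8} 4  {4,5,6,7} 6  {4,6,7,8} 12  {5,6,7,8} 12
  5 to go: {2,3,5,6,7} 5  {2,3,5,7,8} 5  {3,4,5,6,7} 10  {3,5,6,7,8} 20  {4,5,6,7,8} 30
  6 to go: {2,3,4,5,6,7} 15  {2,3,5,6,7,8} 30  {3,4,5,6,7,8} 60
  7 to go: {2,3,4,5,6,7,8} 105
  if 0:i drops first: 105 orders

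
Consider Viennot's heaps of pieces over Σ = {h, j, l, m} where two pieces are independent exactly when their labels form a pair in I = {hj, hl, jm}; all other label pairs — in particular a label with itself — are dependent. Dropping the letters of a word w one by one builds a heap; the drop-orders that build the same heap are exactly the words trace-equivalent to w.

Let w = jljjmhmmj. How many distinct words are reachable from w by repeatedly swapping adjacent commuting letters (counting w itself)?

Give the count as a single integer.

35

0(j) covers ∅
1(l) covers 0:j
2(j) covers 1:l
3(j) covers 2:j
4(m) covers 1:l
5(h) covers 4:m
6(m) covers 5:h
7(m) covers 6:m
8(j) covers 3:j
floor of heap: 0:j
completions by unplaced set U, small U first (add the entries for U minus each lowest piece of U):
  |U|=1: {7}:1  {8}:1
  |U|=2: {3,8}:1  {6,7}:1  {7,8}:2
  |U|=3: {2,3,8}:1  {3,7,8}:3  {5,6,7}:1  {6,7,8}:3
  |U|=4: {2,3,7,8}:4  {3,6,7,8}:6  {4,5,6,7}:1  {5,6,7,8}:4
  |U|=5: {2,3,6,7,8}:10  {3,5,6,7,8}:10  {4,5,6,7,8}:5
  |U|=6: {2,3,5,6,7,8}:20  {3,4,5,6,7,8}:15
  |U|=7: {2,3,4,5,6,7,8}:35
  start at 0(j): 35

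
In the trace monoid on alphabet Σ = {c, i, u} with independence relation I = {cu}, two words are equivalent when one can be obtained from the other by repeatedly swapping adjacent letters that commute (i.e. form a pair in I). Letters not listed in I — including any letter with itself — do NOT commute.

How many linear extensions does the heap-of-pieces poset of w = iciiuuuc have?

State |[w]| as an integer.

0(i) covers ∅
1(c) covers 0:i
2(i) covers 1:c
3(i) covers 2:i
4(u) covers 3:i
5(u) covers 4:u
6(u) covers 5:u
7(c) covers 3:i
floor of heap: 0:i
completions by unplaced set U, small U first (add the entries for U minus each lowest piece of U):
  |U|=1: {6}:1  {7}:1
  |U|=2: {5,6}:1  {6,7}:2
  |U|=3: {4,5,6}:1  {5,6,7}:3
  |U|=4: {4,5,6,7}:4
  |U|=5: {3,4,5,6,7}:4
  |U|=6: {2,3,4,5,6,7}:4
  start at 0(i): 4

4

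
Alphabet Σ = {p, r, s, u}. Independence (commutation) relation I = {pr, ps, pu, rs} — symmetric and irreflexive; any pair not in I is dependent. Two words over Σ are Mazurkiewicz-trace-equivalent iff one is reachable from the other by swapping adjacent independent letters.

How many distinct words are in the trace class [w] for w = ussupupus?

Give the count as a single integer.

drop 0:u onto floor
drop 1:s onto {0:u}
drop 2:s onto {1:s}
drop 3:u onto {2:s}
drop 4:p onto floor
drop 5:u onto {3:u}
drop 6:p onto {4:p}
drop 7:u onto {5:u}
drop 8:s onto {7:u}
ground layer = {0:u, 4:p}
drop-orders for the pieces not yet dropped (sum over which currently-grounded one goes next):
  1 to go: {6} 1  {8} 1
  2 to go: {4,6} 1  {6,8} 2  {7,8} 1
  3 to go: {4,6,8} 3  {5,7,8} 1  {6,7,8} 3
  4 to go: {3,5,7,8} 1  {4,6,7,8} 6  {5,6,7,8} 4
  5 to go: {2,3,5,7,8} 1  {3,5,6,7,8} 5  {4,5,6,7,8} 10
  6 to go: {1,2,3,5,7,8} 1  {2,3,5,6,7,8} 6  {3,4,5,6,7,8} 15
  7 to go: {0,1,2,3,5,7,8} 1  {1,2,3,5,6,7,8} 7  {2,3,4,5,6,7,8} 21
  if 0:u drops first: 28 orders
  if 4:p drops first: 8 orders
heap linearizations: 36

36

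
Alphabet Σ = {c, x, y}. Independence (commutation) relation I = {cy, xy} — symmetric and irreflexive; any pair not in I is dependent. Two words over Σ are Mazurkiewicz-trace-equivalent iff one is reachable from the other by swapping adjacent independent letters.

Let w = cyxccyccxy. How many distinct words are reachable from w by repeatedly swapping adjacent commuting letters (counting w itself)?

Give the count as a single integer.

120

#0=c has no predecessor
#1=y has no predecessor
#2=x depends on [0:c]
#3=c depends on [2:x]
#4=c depends on [3:c]
#5=y depends on [1:y]
#6=c depends on [4:c]
#7=c depends on [6:c]
#8=x depends on [7:c]
#9=y depends on [5:y]
sources: [0:c, 1:y]
N(rest) = Σ N(rest − s) over sources s of rest; N(one piece) = 1:
  size 1 → [8]=1  [9]=1
  size 2 → [5,9]=1  [7,8]=1  [8,9]=2
  size 3 → [1,5,9]=1  [5,8,9]=3  [6,7,8]=1  [7,8,9]=3
  size 4 → [1,5,8,9]=4  [4,6,7,8]=1  [5,7,8,9]=6  [6,7,8,9]=4
  size 5 → [1,5,7,8,9]=10  [3,4,6,7,8]=1  [4,6,7,8,9]=5  [5,6,7,8,9]=10
  size 6 → [1,5,6,7,8,9]=20  [2,3,4,6,7,8]=1  [3,4,6,7,8,9]=6  [4,5,6,7,8,9]=15
  size 7 → [0,2,3,4,6,7,8]=1  [1,4,5,6,7,8,9]=35  [2,3,4,6,7,8,9]=7  [3,4,5,6,7,8,9]=21
  size 8 → [0,2,3,4,6,7,8,9]=8  [1,3,4,5,6,7,8,9]=56  [2,3,4,5,6,7,8,9]=28
  first=0(c) contributes 84
  first=1(y) contributes 36
|[w]| = 120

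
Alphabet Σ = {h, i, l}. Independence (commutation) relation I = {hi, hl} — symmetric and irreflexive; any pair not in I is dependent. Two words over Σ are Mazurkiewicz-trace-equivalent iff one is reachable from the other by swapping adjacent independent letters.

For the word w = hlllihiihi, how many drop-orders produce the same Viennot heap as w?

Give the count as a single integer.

120

#0=h has no predecessor
#1=l has no predecessor
#2=l depends on [1:l]
#3=l depends on [2:l]
#4=i depends on [3:l]
#5=h depends on [0:h]
#6=i depends on [4:i]
#7=i depends on [6:i]
#8=h depends on [5:h]
#9=i depends on [7:i]
sources: [0:h, 1:l]
N(rest) = Σ N(rest − s) over sources s of rest; N(one piece) = 1:
  size 1 → [8]=1  [9]=1
  size 2 → [5,8]=1  [7,9]=1  [8,9]=2
  size 3 → [0,5,8]=1  [5,8,9]=3  [6,7,9]=1  [7,8,9]=3
  size 4 → [0,5,8,9]=4  [4,6,7,9]=1  [5,7,8,9]=6  [6,7,8,9]=4
  size 5 → [0,5,7,8,9]=10  [3,4,6,7,9]=1  [4,6,7,8,9]=5  [5,6,7,8,9]=10
  size 6 → [0,5,6,7,8,9]=20  [2,3,4,6,7,9]=1  [3,4,6,7,8,9]=6  [4,5,6,7,8,9]=15
  size 7 → [0,4,5,6,7,8,9]=35  [1,2,3,4,6,7,9]=1  [2,3,4,6,7,8,9]=7  [3,4,5,6,7,8,9]=21
  size 8 → [0,3,4,5,6,7,8,9]=56  [1,2,3,4,6,7,8,9]=8  [2,3,4,5,6,7,8,9]=28
  first=0(h) contributes 36
  first=1(l) contributes 84
|[w]| = 120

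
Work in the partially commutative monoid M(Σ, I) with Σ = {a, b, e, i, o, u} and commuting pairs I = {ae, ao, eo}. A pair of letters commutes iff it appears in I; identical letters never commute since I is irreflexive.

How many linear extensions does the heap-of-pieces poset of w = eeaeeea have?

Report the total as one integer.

piece 0:e — minimal
piece 1:e rests on {0:e}
piece 2:a — minimal
piece 3:e rests on {1:e}
piece 4:e rests on {3:e}
piece 5:e rests on {4:e}
piece 6:a rests on {2:a}
minimal pieces: {0:e, 2:a}
ways to finish when only these pieces remain (= sum over removing one remaining piece with nothing left below it):
  1 left: {5}→1  {6}→1
  2 left: {2,6}→1  {4,5}→1  {5,6}→2
  3 left: {2,5,6}→3  {3,4,5}→1  {4,5,6}→3
  4 left: {1,3,4,5}→1  {2,4,5,6}→6  {3,4,5,6}→4
  5 left: {0,1,3,4,5}→1  {1,3,4,5,6}→5  {2,3,4,5,6}→10
  placing 0:e first → 15 extensions
  placing 2:a first → 6 extensions
total linear extensions = 21

21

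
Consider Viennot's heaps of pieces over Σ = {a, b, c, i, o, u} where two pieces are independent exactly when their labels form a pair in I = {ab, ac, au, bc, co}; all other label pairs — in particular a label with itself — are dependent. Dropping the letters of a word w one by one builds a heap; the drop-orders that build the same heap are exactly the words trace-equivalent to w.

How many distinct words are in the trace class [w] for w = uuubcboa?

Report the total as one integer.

5

#0=u has no predecessor
#1=u depends on [0:u]
#2=u depends on [1:u]
#3=b depends on [2:u]
#4=c depends on [2:u]
#5=b depends on [3:b]
#6=o depends on [5:b]
#7=a depends on [6:o]
sources: [0:u]
N(rest) = Σ N(rest − s) over sources s of rest; N(one piece) = 1:
  size 1 → [4]=1  [7]=1
  size 2 → [4,7]=2  [6,7]=1
  size 3 → [4,6,7]=3  [5,6,7]=1
  size 4 → [3,5,6,7]=1  [4,5,6,7]=4
  size 5 → [3,4,5,6,7]=5
  size 6 → [2,3,4,5,6,7]=5
  first=0(u) contributes 5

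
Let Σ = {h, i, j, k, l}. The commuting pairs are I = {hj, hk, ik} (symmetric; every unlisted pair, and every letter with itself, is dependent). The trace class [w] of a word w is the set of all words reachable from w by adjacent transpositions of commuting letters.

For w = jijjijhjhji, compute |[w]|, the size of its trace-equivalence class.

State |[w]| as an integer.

10

piece 0:j — minimal
piece 1:i rests on {0:j}
piece 2:j rests on {1:i}
piece 3:j rests on {2:j}
piece 4:i rests on {3:j}
piece 5:j rests on {4:i}
piece 6:h rests on {4:i}
piece 7:j rests on {5:j}
piece 8:h rests on {6:h}
piece 9:j rests on {7:j}
piece 10:i rests on {8:h, 9:j}
minimal pieces: {0:j}
ways to finish when only these pieces remain (= sum over removing one remaining piece with nothing left below it):
  1 left: {10}→1
  2 left: {8,10}→1  {9,10}→1
  3 left: {6,8,10}→1  {7,9,10}→1  {8,9,10}→2
  4 left: {5,7,9,10}→1  {6,8,9,10}→3  {7,8,9,10}→3
  5 left: {5,7,8,9,10}→4  {6,7,8,9,10}→6
  6 left: {5,6,7,8,9,10}→10
  7 left: {4,5,6,7,8,9,10}→10
  8 left: {3,4,5,6,7,8,9,10}→10
  9 left: {2,3,4,5,6,7,8,9,10}→10
  placing 0:j first → 10 extensions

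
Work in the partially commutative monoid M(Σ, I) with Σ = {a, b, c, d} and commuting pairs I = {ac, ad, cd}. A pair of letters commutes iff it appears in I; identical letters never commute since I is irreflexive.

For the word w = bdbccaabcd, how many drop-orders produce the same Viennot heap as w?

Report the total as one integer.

12

drop 0:b onto floor
drop 1:d onto {0:b}
drop 2:b onto {1:d}
drop 3:c onto {2:b}
drop 4:c onto {3:c}
drop 5:a onto {2:b}
drop 6:a onto {5:a}
drop 7:b onto {4:c, 6:a}
drop 8:c onto {7:b}
drop 9:d onto {7:b}
ground layer = {0:b}
drop-orders for the pieces not yet dropped (sum over which currently-grounded one goes next):
  1 to go: {8} 1  {9} 1
  2 to go: {8,9} 2
  3 to go: {7,8,9} 2
  4 to go: {4,7,8,9} 2  {6,7,8,9} 2
  5 to go: {3,4,7,8,9} 2  {4,6,7,8,9} 4  {5,6,7,8,9} 2
  6 to go: {3,4,6,7,8,9} 6  {4,5,6,7,8,9} 6
  7 to go: {3,4,5,6,7,8,9} 12
  8 to go: {2,3,4,5,6,7,8,9} 12
  if 0:b drops first: 12 orders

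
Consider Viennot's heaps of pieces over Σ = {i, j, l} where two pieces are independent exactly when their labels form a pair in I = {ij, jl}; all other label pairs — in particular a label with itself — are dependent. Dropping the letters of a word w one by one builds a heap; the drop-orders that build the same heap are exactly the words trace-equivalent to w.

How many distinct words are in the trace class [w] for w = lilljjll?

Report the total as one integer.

#0=l has no predecessor
#1=i depends on [0:l]
#2=l depends on [1:i]
#3=l depends on [2:l]
#4=j has no predecessor
#5=j depends on [4:j]
#6=l depends on [3:l]
#7=l depends on [6:l]
sources: [0:l, 4:j]
N(rest) = Σ N(rest − s) over sources s of rest; N(one piece) = 1:
  size 1 → [5]=1  [7]=1
  size 2 → [4,5]=1  [5,7]=2  [6,7]=1
  size 3 → [3,6,7]=1  [4,5,7]=3  [5,6,7]=3
  size 4 → [2,3,6,7]=1  [3,5,6,7]=4  [4,5,6,7]=6
  size 5 → [1,2,3,6,7]=1  [2,3,5,6,7]=5  [3,4,5,6,7]=10
  size 6 → [0,1,2,3,6,7]=1  [1,2,3,5,6,7]=6  [2,3,4,5,6,7]=15
  first=0(l) contributes 21
  first=4(j) contributes 7
|[w]| = 28

28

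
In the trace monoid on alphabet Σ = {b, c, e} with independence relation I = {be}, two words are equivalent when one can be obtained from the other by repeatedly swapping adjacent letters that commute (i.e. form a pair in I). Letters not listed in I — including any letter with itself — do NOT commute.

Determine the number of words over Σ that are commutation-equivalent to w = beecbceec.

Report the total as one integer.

3

0(b) covers ∅
1(e) covers ∅
2(e) covers 1:e
3(c) covers 0:b, 2:e
4(b) covers 3:c
5(c) covers 4:b
6(e) covers 5:c
7(e) covers 6:e
8(c) covers 7:e
floor of heap: 0:b, 1:e
completions by unplaced set U, small U first (add the entries for U minus each lowest piece of U):
  |U|=1: {8}:1
  |U|=2: {7,8}:1
  |U|=3: {6,7,8}:1
  |U|=4: {5,6,7,8}:1
  |U|=5: {4,5,6,7,8}:1
  |U|=6: {3,4,5,6,7,8}:1
  |U|=7: {0,3,4,5,6,7,8}:1  {2,3,4,5,6,7,8}:1
  start at 0(b): 1
  start at 1(e): 2
sum over floor = 3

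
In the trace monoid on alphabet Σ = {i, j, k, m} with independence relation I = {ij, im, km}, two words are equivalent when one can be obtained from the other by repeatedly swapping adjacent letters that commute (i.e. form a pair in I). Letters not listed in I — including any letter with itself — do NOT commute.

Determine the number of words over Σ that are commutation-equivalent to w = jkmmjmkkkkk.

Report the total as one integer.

drop 0:j onto floor
drop 1:k onto {0:j}
drop 2:m onto {0:j}
drop 3:m onto {2:m}
drop 4:j onto {1:k, 3:m}
drop 5:m onto {4:j}
drop 6:k onto {4:j}
drop 7:k onto {6:k}
drop 8:k onto {7:k}
drop 9:k onto {8:k}
drop 10:k onto {9:k}
ground layer = {0:j}
drop-orders for the pieces not yet dropped (sum over which currently-grounded one goes next):
  1 to go: {5} 1  {10} 1
  2 to go: {5,10} 2  {9,10} 1
  3 to go: {5,9,10} 3  {8,9,10} 1
  4 to go: {5,8,9,10} 4  {7,8,9,10} 1
  5 to go: {5,7,8,9,10} 5  {6,7,8,9,10} 1
  6 to go: {5,6,7,8,9,10} 6
  7 to go: {4,5,6,7,8,9,10} 6
  8 to go: {1,4,5,6,7,8,9,10} 6  {3,4,5,6,7,8,9,10} 6
  9 to go: {1,3,4,5,6,7,8,9,10} 12  {2,3,4,5,6,7,8,9,10} 6
  if 0:j drops first: 18 orders

18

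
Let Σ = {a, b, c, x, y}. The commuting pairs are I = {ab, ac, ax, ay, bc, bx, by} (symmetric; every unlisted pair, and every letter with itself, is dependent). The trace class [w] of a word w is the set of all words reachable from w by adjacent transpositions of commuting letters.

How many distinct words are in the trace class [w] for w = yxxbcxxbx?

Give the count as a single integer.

36

#0=y has no predecessor
#1=x depends on [0:y]
#2=x depends on [1:x]
#3=b has no predecessor
#4=c depends on [2:x]
#5=x depends on [4:c]
#6=x depends on [5:x]
#7=b depends on [3:b]
#8=x depends on [6:x]
sources: [0:y, 3:b]
N(rest) = Σ N(rest − s) over sources s of rest; N(one piece) = 1:
  size 1 → [7]=1  [8]=1
  size 2 → [3,7]=1  [6,8]=1  [7,8]=2
  size 3 → [3,7,8]=3  [5,6,8]=1  [6,7,8]=3
  size 4 → [3,6,7,8]=6  [4,5,6,8]=1  [5,6,7,8]=4
  size 5 → [2,4,5,6,8]=1  [3,5,6,7,8]=10  [4,5,6,7,8]=5
  size 6 → [1,2,4,5,6,8]=1  [2,4,5,6,7,8]=6  [3,4,5,6,7,8]=15
  size 7 → [0,1,2,4,5,6,8]=1  [1,2,4,5,6,7,8]=7  [2,3,4,5,6,7,8]=21
  first=0(y) contributes 28
  first=3(b) contributes 8
|[w]| = 36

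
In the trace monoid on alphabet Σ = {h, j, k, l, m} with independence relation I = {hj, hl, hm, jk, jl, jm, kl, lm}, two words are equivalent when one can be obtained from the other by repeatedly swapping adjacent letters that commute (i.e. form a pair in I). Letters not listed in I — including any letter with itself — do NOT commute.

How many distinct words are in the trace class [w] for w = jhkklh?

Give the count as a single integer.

piece 0:j — minimal
piece 1:h — minimal
piece 2:k rests on {1:h}
piece 3:k rests on {2:k}
piece 4:l — minimal
piece 5:h rests on {3:k}
minimal pieces: {0:j, 1:h, 4:l}
ways to finish when only these pieces remain (= sum over removing one remaining piece with nothing left below it):
  1 left: {0}→1  {4}→1  {5}→1
  2 left: {0,4}→2  {0,5}→2  {3,5}→1  {4,5}→2
  3 left: {0,3,5}→3  {0,4,5}→6  {2,3,5}→1  {3,4,5}→3
  4 left: {0,2,3,5}→4  {0,3,4,5}→12  {1,2,3,5}→1  {2,3,4,5}→4
  placing 0:j first → 5 extensions
  placing 1:h first → 20 extensions
  placing 4:l first → 5 extensions
total linear extensions = 30

30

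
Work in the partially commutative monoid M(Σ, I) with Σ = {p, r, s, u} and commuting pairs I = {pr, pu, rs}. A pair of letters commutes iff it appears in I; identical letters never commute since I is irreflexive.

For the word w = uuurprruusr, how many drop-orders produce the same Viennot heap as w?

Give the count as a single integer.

0(u) covers ∅
1(u) covers 0:u
2(u) covers 1:u
3(r) covers 2:u
4(p) covers ∅
5(r) covers 3:r
6(r) covers 5:r
7(u) covers 6:r
8(u) covers 7:u
9(s) covers 4:p, 8:u
10(r) covers 8:u
floor of heap: 0:u, 4:p
completions by unplaced set U, small U first (add the entries for U minus each lowest piece of U):
  |U|=1: {9}:1  {10}:1
  |U|=2: {4,9}:1  {9,10}:2
  |U|=3: {4,9,10}:3  {8,9,10}:2
  |U|=4: {4,8,9,10}:5  {7,8,9,10}:2
  |U|=5: {4,7,8,9,10}:7  {6,7,8,9,10}:2
  |U|=6: {4,6,7,8,9,10}:9  {5,6,7,8,9,10}:2
  |U|=7: {3,5,6,7,8,9,10}:2  {4,5,6,7,8,9,10}:11
  |U|=8: {2,3,5,6,7,8,9,10}:2  {3,4,5,6,7,8,9,10}:13
  |U|=9: {1,2,3,5,6,7,8,9,10}:2  {2,3,4,5,6,7,8,9,10}:15
  start at 0(u): 17
  start at 4(p): 2
sum over floor = 19

19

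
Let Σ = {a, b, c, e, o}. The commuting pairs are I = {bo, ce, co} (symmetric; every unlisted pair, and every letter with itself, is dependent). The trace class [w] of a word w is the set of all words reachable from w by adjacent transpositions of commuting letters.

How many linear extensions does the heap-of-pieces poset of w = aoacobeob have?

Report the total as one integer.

6

0(a) covers ∅
1(o) covers 0:a
2(a) covers 1:o
3(c) covers 2:a
4(o) covers 2:a
5(b) covers 3:c
6(e) covers 4:o, 5:b
7(o) covers 6:e
8(b) covers 6:e
floor of heap: 0:a
completions by unplaced set U, small U first (add the entries for U minus each lowest piece of U):
  |U|=1: {7}:1  {8}:1
  |U|=2: {7,8}:2
  |U|=3: {6,7,8}:2
  |U|=4: {4,6,7,8}:2  {5,6,7,8}:2
  |U|=5: {3,5,6,7,8}:2  {4,5,6,7,8}:4
  |U|=6: {3,4,5,6,7,8}:6
  |U|=7: {2,3,4,5,6,7,8}:6
  start at 0(a): 6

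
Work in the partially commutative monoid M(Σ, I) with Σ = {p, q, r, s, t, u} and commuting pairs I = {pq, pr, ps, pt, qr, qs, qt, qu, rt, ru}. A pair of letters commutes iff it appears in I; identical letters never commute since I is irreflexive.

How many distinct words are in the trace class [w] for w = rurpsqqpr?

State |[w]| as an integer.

1116

0(r) covers ∅
1(u) covers ∅
2(r) covers 0:r
3(p) covers 1:u
4(s) covers 1:u, 2:r
5(q) covers ∅
6(q) covers 5:q
7(p) covers 3:p
8(r) covers 4:s
floor of heap: 0:r, 1:u, 5:q
completions by unplaced set U, small U first (add the entries for U minus each lowest piece of U):
  |U|=1: {6}:1  {7}:1  {8}:1
  |U|=2: {3,7}:1  {4,8}:1  {5,6}:1  {6,7}:2  {6,8}:2  {7,8}:2
  |U|=3: {2,4,8}:1  {3,6,7}:3  {3,7,8}:3  {4,6,8}:3  {4,7,8}:3  {5,6,7}:3  {5,6,8}:3  {6,7,8}:6
  |U|=4: {0,2,4,8}:1  {2,4,6,8}:4  {2,4,7,8}:4  {3,4,7,8}:6  {3,5,6,7}:6  {3,6,7,8}:12  {4,5,6,8}:6  {4,6,7,8}:12  {5,6,7,8}:12
  |U|=5: {0,2,4,6,8}:5  {0,2,4,7,8}:5  {1,3,4,7,8}:6  {2,3,4,7,8}:10  {2,4,5,6,8}:10  {2,4,6,7,8}:20  {3,4,6,7,8}:30  {3,5,6,7,8}:30  {4,5,6,7,8}:30
  |U|=6: {0,2,3,4,7,8}:15  {0,2,4,5,6,8}:15  {0,2,4,6,7,8}:30  {1,2,3,4,7,8}:16  {1,3,4,6,7,8}:36  {2,3,4,6,7,8}:60  {2,4,5,6,7,8}:60  {3,4,5,6,7,8}:90
  |U|=7: {0,1,2,3,4,7,8}:31  {0,2,3,4,6,7,8}:105  {0,2,4,5,6,7,8}:105  {1,2,3,4,6,7,8}:112  {1,3,4,5,6,7,8}:126  {2,3,4,5,6,7,8}:210
  start at 0(r): 448
  start at 1(u): 420
  start at 5(q): 248
sum over floor = 1116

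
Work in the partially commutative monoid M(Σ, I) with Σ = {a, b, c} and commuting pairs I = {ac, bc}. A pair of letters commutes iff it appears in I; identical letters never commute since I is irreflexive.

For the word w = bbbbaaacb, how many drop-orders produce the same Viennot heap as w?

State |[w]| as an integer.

0(b) covers ∅
1(b) covers 0:b
2(b) covers 1:b
3(b) covers 2:b
4(a) covers 3:b
5(a) covers 4:a
6(a) covers 5:a
7(c) covers ∅
8(b) covers 6:a
floor of heap: 0:b, 7:c
completions by unplaced set U, small U first (add the entries for U minus each lowest piece of U):
  |U|=1: {7}:1  {8}:1
  |U|=2: {6,8}:1  {7,8}:2
  |U|=3: {5,6,8}:1  {6,7,8}:3
  |U|=4: {4,5,6,8}:1  {5,6,7,8}:4
  |U|=5: {3,4,5,6,8}:1  {4,5,6,7,8}:5
  |U|=6: {2,3,4,5,6,8}:1  {3,4,5,6,7,8}:6
  |U|=7: {1,2,3,4,5,6,8}:1  {2,3,4,5,6,7,8}:7
  start at 0(b): 8
  start at 7(c): 1
sum over floor = 9

9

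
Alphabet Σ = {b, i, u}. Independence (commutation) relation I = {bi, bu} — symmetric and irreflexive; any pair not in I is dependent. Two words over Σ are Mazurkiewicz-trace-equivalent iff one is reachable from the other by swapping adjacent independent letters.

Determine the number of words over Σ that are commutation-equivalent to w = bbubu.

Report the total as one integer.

10

#0=b has no predecessor
#1=b depends on [0:b]
#2=u has no predecessor
#3=b depends on [1:b]
#4=u depends on [2:u]
sources: [0:b, 2:u]
N(rest) = Σ N(rest − s) over sources s of rest; N(one piece) = 1:
  size 1 → [3]=1  [4]=1
  size 2 → [1,3]=1  [2,4]=1  [3,4]=2
  size 3 → [0,1,3]=1  [1,3,4]=3  [2,3,4]=3
  first=0(b) contributes 6
  first=2(u) contributes 4
|[w]| = 10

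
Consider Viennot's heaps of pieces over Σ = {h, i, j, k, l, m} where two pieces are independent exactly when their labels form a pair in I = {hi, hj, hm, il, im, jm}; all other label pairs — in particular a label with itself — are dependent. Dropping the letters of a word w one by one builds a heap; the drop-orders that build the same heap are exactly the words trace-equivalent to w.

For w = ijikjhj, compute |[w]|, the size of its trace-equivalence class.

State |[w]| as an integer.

3

drop 0:i onto floor
drop 1:j onto {0:i}
drop 2:i onto {1:j}
drop 3:k onto {2:i}
drop 4:j onto {3:k}
drop 5:h onto {3:k}
drop 6:j onto {4:j}
ground layer = {0:i}
drop-orders for the pieces not yet dropped (sum over which currently-grounded one goes next):
  1 to go: {5} 1  {6} 1
  2 to go: {4,6} 1  {5,6} 2
  3 to go: {4,5,6} 3
  4 to go: {3,4,5,6} 3
  5 to go: {2,3,4,5,6} 3
  if 0:i drops first: 3 orders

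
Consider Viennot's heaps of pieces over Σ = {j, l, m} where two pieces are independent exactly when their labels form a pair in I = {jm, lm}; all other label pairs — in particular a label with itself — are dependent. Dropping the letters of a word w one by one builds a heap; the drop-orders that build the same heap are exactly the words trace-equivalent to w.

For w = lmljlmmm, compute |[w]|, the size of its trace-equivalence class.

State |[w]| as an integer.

70

piece 0:l — minimal
piece 1:m — minimal
piece 2:l rests on {0:l}
piece 3:j rests on {2:l}
piece 4:l rests on {3:j}
piece 5:m rests on {1:m}
piece 6:m rests on {5:m}
piece 7:m rests on {6:m}
minimal pieces: {0:l, 1:m}
ways to finish when only these pieces remain (= sum over removing one remaining piece with nothing left below it):
  1 left: {4}→1  {7}→1
  2 left: {3,4}→1  {4,7}→2  {6,7}→1
  3 left: {2,3,4}→1  {3,4,7}→3  {4,6,7}→3  {5,6,7}→1
  4 left: {0,2,3,4}→1  {1,5,6,7}→1  {2,3,4,7}→4  {3,4,6,7}→6  {4,5,6,7}→4
  5 left: {0,2,3,4,7}→5  {1,4,5,6,7}→5  {2,3,4,6,7}→10  {3,4,5,6,7}→10
  6 left: {0,2,3,4,6,7}→15  {1,3,4,5,6,7}→15  {2,3,4,5,6,7}→20
  placing 0:l first → 35 extensions
  placing 1:m first → 35 extensions
total linear extensions = 70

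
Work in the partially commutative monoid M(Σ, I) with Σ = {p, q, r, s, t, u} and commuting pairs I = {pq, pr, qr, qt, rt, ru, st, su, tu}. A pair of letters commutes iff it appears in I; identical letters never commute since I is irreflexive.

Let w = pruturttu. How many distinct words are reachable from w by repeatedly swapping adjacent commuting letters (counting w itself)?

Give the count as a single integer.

0(p) covers ∅
1(r) covers ∅
2(u) covers 0:p
3(t) covers 0:p
4(u) covers 2:u
5(r) covers 1:r
6(t) covers 3:t
7(t) covers 6:t
8(u) covers 4:u
floor of heap: 0:p, 1:r
completions by unplaced set U, small U first (add the entries for U minus each lowest piece of U):
  |U|=1: {5}:1  {7}:1  {8}:1
  |U|=2: {1,5}:1  {4,8}:1  {5,7}:2  {5,8}:2  {6,7}:1  {7,8}:2
  |U|=3: {1,5,7}:3  {1,5,8}:3  {2,4,8}:1  {3,6,7}:1  {4,5,8}:3  {4,7,8}:3  {5,6,7}:3  {5,7,8}:6  {6,7,8}:3
  |U|=4: {1,4,5,8}:6  {1,5,6,7}:6  {1,5,7,8}:12  {2,4,5,8}:4  {2,4,7,8}:4  {3,5,6,7}:4  {3,6,7,8}:4  {4,5,7,8}:12  {4,6,7,8}:6  {5,6,7,8}:12
  |U|=5: {1,2,4,5,8}:10  {1,3,5,6,7}:10  {1,4,5,7,8}:30  {1,5,6,7,8}:30  {2,4,5,7,8}:20  {2,4,6,7,8}:10  {3,4,6,7,8}:10  {3,5,6,7,8}:20  {4,5,6,7,8}:30
  |U|=6: {1,2,4,5,7,8}:60  {1,3,5,6,7,8}:60  {1,4,5,6,7,8}:90  {2,3,4,6,7,8}:20  {2,4,5,6,7,8}:60  {3,4,5,6,7,8}:60
  |U|=7: {0,2,3,4,6,7,8}:20  {1,2,4,5,6,7,8}:210  {1,3,4,5,6,7,8}:210  {2,3,4,5,6,7,8}:140
  start at 0(p): 560
  start at 1(r): 160
sum over floor = 720

720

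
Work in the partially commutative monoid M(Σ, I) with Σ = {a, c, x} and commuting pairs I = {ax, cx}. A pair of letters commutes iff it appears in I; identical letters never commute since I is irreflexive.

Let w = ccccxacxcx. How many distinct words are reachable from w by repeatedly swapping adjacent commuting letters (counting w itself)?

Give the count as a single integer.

0(c) covers ∅
1(c) covers 0:c
2(c) covers 1:c
3(c) covers 2:c
4(x) covers ∅
5(a) covers 3:c
6(c) covers 5:a
7(x) covers 4:x
8(c) covers 6:c
9(x) covers 7:x
floor of heap: 0:c, 4:x
completions by unplaced set U, small U first (add the entries for U minus each lowest piece of U):
  |U|=1: {8}:1  {9}:1
  |U|=2: {6,8}:1  {7,9}:1  {8,9}:2
  |U|=3: {4,7,9}:1  {5,6,8}:1  {6,8,9}:3  {7,8,9}:3
  |U|=4: {3,5,6,8}:1  {4,7,8,9}:4  {5,6,8,9}:4  {6,7,8,9}:6
  |U|=5: {2,3,5,6,8}:1  {3,5,6,8,9}:5  {4,6,7,8,9}:10  {5,6,7,8,9}:10
  |U|=6: {1,2,3,5,6,8}:1  {2,3,5,6,8,9}:6  {3,5,6,7,8,9}:15  {4,5,6,7,8,9}:20
  |U|=7: {0,1,2,3,5,6,8}:1  {1,2,3,5,6,8,9}:7  {2,3,5,6,7,8,9}:21  {3,4,5,6,7,8,9}:35
  |U|=8: {0,1,2,3,5,6,8,9}:8  {1,2,3,5,6,7,8,9}:28  {2,3,4,5,6,7,8,9}:56
  start at 0(c): 84
  start at 4(x): 36
sum over floor = 120

120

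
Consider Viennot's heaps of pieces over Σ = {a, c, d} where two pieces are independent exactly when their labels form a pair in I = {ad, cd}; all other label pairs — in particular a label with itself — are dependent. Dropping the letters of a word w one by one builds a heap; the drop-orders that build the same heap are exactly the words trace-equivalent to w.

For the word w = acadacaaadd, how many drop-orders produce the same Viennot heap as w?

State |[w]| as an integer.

#0=a has no predecessor
#1=c depends on [0:a]
#2=a depends on [1:c]
#3=d has no predecessor
#4=a depends on [2:a]
#5=c depends on [4:a]
#6=a depends on [5:c]
#7=a depends on [6:a]
#8=a depends on [7:a]
#9=d depends on [3:d]
#10=d depends on [9:d]
sources: [0:a, 3:d]
N(rest) = Σ N(rest − s) over sources s of rest; N(one piece) = 1:
  size 1 → [8]=1  [10]=1
  size 2 → [7,8]=1  [8,10]=2  [9,10]=1
  size 3 → [3,9,10]=1  [6,7,8]=1  [7,8,10]=3  [8,9,10]=3
  size 4 → [3,8,9,10]=4  [5,6,7,8]=1  [6,7,8,10]=4  [7,8,9,10]=6
  size 5 → [3,7,8,9,10]=10  [4,5,6,7,8]=1  [5,6,7,8,10]=5  [6,7,8,9,10]=10
  size 6 → [2,4,5,6,7,8]=1  [3,6,7,8,9,10]=20  [4,5,6,7,8,10]=6  [5,6,7,8,9,10]=15
  size 7 → [1,2,4,5,6,7,8]=1  [2,4,5,6,7,8,10]=7  [3,5,6,7,8,9,10]=35  [4,5,6,7,8,9,10]=21
  size 8 → [0,1,2,4,5,6,7,8]=1  [1,2,4,5,6,7,8,10]=8  [2,4,5,6,7,8,9,10]=28  [3,4,5,6,7,8,9,10]=56
  size 9 → [0,1,2,4,5,6,7,8,10]=9  [1,2,4,5,6,7,8,9,10]=36  [2,3,4,5,6,7,8,9,10]=84
  first=0(a) contributes 120
  first=3(d) contributes 45
|[w]| = 165

165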